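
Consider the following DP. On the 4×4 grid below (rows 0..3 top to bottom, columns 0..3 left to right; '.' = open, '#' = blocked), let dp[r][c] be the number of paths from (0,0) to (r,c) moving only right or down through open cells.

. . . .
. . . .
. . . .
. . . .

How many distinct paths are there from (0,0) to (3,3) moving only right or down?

r\c   0   1   2   3
  0   1   1   1   1
  1   1   2   3   4
  2   1   3   6  10
  3   1   4  10  20

20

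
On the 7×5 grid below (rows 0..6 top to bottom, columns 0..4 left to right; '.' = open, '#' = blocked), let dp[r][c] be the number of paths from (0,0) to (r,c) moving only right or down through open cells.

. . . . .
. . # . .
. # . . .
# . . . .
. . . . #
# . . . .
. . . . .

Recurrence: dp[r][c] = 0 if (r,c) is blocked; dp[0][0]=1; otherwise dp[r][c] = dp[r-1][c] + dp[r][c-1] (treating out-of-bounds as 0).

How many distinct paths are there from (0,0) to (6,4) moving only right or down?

2

r\c   0   1   2   3   4
  0   1   1   1   1   1
  1   1   2   0   1   2
  2   1   0   0   1   3
  3   0   0   0   1   4
  4   0   0   0   1   0
  5   0   0   0   1   1
  6   0   0   0   1   2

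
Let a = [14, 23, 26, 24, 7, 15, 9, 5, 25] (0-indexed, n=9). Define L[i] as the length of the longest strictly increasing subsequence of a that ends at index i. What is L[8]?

4

   i    0    1    2    3    4    5    6    7    8
a[i]   14   23   26   24    7   15    9    5   25
L[i]    1    2    3    3    1    2    2    1    4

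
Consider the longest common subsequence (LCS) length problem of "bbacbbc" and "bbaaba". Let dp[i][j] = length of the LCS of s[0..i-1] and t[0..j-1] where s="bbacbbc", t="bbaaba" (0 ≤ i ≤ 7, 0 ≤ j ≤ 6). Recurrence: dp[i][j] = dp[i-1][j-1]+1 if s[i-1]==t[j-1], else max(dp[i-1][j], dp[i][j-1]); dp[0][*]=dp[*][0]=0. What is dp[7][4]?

3

   ''  b  b  a  a  b  a
''  0  0  0  0  0  0  0
 b  0  1  1  1  1  1  1
 b  0  1  2  2  2  2  2
 a  0  1  2  3  3  3  3
 c  0  1  2  3  3  3  3
 b  0  1  2  3  3  4  4
 b  0  1  2  3  3  4  4
 c  0  1  2  3  3  4  4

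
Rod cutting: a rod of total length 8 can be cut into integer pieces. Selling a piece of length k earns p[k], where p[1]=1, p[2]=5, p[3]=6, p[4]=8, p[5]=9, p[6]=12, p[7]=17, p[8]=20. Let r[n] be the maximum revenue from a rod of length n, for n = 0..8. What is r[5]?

   n    0    1    2    3    4    5    6    7    8
r[n]    0    1    5    6   10   11   15   17   20

11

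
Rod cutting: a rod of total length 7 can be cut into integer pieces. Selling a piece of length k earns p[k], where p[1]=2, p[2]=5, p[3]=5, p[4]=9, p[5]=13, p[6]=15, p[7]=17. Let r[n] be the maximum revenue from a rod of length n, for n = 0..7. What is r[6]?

   n    0    1    2    3    4    5    6    7
r[n]    0    2    5    7   10   13   15   18

15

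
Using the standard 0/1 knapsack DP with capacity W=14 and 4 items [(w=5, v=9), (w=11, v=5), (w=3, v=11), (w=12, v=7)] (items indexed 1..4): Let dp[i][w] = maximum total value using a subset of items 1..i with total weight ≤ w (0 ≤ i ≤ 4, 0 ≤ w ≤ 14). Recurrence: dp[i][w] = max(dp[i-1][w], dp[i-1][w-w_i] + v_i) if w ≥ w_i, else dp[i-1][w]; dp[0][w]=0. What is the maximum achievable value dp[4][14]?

i\w   0   1   2   3   4   5   6   7   8   9  10  11  12  13  14
  0   0   0   0   0   0   0   0   0   0   0   0   0   0   0   0
  1   0   0   0   0   0   9   9   9   9   9   9   9   9   9   9
  2   0   0   0   0   0   9   9   9   9   9   9   9   9   9   9
  3   0   0   0  11  11  11  11  11  20  20  20  20  20  20  20
  4   0   0   0  11  11  11  11  11  20  20  20  20  20  20  20

20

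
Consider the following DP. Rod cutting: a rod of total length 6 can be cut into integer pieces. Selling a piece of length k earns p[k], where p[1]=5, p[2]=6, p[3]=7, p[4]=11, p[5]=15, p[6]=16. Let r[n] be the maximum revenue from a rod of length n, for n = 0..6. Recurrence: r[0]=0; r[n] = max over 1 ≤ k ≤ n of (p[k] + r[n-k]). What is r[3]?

   n    0    1    2    3    4    5    6
r[n]    0    5   10   15   20   25   30

15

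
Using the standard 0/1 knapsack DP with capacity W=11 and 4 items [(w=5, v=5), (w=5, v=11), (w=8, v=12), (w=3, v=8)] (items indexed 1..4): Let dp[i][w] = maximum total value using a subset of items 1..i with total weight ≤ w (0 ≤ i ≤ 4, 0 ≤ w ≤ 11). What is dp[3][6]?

11

i\w   0   1   2   3   4   5   6   7   8   9  10  11
  0   0   0   0   0   0   0   0   0   0   0   0   0
  1   0   0   0   0   0   5   5   5   5   5   5   5
  2   0   0   0   0   0  11  11  11  11  11  16  16
  3   0   0   0   0   0  11  11  11  12  12  16  16
  4   0   0   0   8   8  11  11  11  19  19  19  20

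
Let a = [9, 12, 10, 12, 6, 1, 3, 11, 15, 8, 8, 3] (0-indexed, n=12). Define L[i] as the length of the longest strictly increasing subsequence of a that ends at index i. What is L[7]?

3

   i    0    1    2    3    4    5    6    7    8    9   10   11
a[i]    9   12   10   12    6    1    3   11   15    8    8    3
L[i]    1    2    2    3    1    1    2    3    4    3    3    2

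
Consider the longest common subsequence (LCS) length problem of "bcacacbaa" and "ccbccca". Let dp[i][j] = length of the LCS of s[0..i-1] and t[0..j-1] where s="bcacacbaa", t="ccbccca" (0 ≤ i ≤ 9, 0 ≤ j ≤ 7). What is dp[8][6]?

4

   ''  c  c  b  c  c  c  a
''  0  0  0  0  0  0  0  0
 b  0  0  0  1  1  1  1  1
 c  0  1  1  1  2  2  2  2
 a  0  1  1  1  2  2  2  3
 c  0  1  2  2  2  3  3  3
 a  0  1  2  2  2  3  3  4
 c  0  1  2  2  3  3  4  4
 b  0  1  2  3  3  3  4  4
 a  0  1  2  3  3  3  4  5
 a  0  1  2  3  3  3  4  5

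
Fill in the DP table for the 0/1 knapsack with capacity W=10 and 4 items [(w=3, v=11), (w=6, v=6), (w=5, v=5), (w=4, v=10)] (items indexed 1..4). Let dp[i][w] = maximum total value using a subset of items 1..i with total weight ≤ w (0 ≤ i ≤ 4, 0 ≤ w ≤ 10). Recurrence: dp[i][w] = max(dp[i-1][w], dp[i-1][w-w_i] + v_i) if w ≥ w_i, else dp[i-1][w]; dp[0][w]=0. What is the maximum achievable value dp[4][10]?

21

i\w   0   1   2   3   4   5   6   7   8   9  10
  0   0   0   0   0   0   0   0   0   0   0   0
  1   0   0   0  11  11  11  11  11  11  11  11
  2   0   0   0  11  11  11  11  11  11  17  17
  3   0   0   0  11  11  11  11  11  16  17  17
  4   0   0   0  11  11  11  11  21  21  21  21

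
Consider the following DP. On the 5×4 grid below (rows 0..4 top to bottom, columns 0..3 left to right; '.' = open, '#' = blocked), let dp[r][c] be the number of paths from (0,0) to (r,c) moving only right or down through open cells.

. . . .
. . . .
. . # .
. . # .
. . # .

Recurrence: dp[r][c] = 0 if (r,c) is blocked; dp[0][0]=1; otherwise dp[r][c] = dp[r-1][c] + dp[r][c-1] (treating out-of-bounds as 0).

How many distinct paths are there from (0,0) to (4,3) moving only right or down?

4

r\c   0   1   2   3
  0   1   1   1   1
  1   1   2   3   4
  2   1   3   0   4
  3   1   4   0   4
  4   1   5   0   4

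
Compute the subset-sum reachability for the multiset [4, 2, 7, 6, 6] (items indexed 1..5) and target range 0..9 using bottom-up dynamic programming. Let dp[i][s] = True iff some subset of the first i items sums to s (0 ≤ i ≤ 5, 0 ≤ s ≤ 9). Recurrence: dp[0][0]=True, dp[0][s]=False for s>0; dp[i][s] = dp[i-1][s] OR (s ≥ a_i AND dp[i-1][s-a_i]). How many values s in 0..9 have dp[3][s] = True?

i\s   0   1   2   3   4   5   6   7   8   9
  0   T   F   F   F   F   F   F   F   F   F
  1   T   F   F   F   T   F   F   F   F   F
  2   T   F   T   F   T   F   T   F   F   F
  3   T   F   T   F   T   F   T   T   F   T
  4   T   F   T   F   T   F   T   T   T   T
  5   T   F   T   F   T   F   T   T   T   T

6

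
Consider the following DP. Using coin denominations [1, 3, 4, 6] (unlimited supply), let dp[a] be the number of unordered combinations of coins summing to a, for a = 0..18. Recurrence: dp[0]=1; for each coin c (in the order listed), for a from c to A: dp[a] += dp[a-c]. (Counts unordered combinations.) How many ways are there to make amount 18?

after  coin     0     1     2     3     4     5     6     7     8     9    10    11    12    13    14    15    16    17    18
          1     1     1     1     1     1     1     1     1     1     1     1     1     1     1     1     1     1     1     1
          3     1     1     1     2     2     2     3     3     3     4     4     4     5     5     5     6     6     6     7
          4     1     1     1     2     3     3     4     5     6     7     8     9    11    12    13    15    17    18    20
          6     1     1     1     2     3     3     5     6     7     9    11    12    16    18    20    24    28    30    36

36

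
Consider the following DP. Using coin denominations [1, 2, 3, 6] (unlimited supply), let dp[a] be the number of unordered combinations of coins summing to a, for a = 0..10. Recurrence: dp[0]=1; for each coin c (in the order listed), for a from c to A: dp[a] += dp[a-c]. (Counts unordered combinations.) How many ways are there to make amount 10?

18

after  coin     0     1     2     3     4     5     6     7     8     9    10
          1     1     1     1     1     1     1     1     1     1     1     1
          2     1     1     2     2     3     3     4     4     5     5     6
          3     1     1     2     3     4     5     7     8    10    12    14
          6     1     1     2     3     4     5     8     9    12    15    18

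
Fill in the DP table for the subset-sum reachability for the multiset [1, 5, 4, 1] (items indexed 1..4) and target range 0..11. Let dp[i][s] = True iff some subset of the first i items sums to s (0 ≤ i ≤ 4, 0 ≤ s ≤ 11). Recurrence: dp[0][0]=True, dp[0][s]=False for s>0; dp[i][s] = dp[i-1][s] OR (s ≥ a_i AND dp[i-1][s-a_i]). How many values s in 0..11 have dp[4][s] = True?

i\s   0   1   2   3   4   5   6   7   8   9  10  11
  0   T   F   F   F   F   F   F   F   F   F   F   F
  1   T   T   F   F   F   F   F   F   F   F   F   F
  2   T   T   F   F   F   T   T   F   F   F   F   F
  3   T   T   F   F   T   T   T   F   F   T   T   F
  4   T   T   T   F   T   T   T   T   F   T   T   T

10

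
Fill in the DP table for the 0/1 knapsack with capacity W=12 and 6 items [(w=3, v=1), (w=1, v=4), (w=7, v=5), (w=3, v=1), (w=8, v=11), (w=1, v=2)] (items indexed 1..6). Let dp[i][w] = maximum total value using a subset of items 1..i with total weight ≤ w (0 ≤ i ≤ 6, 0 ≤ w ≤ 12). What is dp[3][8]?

9

i\w   0   1   2   3   4   5   6   7   8   9  10  11  12
  0   0   0   0   0   0   0   0   0   0   0   0   0   0
  1   0   0   0   1   1   1   1   1   1   1   1   1   1
  2   0   4   4   4   5   5   5   5   5   5   5   5   5
  3   0   4   4   4   5   5   5   5   9   9   9  10  10
  4   0   4   4   4   5   5   5   6   9   9   9  10  10
  5   0   4   4   4   5   5   5   6  11  15  15  15  16
  6   0   4   6   6   6   7   7   7  11  15  17  17  17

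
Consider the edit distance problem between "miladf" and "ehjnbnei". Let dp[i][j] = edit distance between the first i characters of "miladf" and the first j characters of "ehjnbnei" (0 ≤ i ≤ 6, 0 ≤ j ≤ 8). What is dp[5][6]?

6

   ''  e  h  j  n  b  n  e  i
''  0  1  2  3  4  5  6  7  8
 m  1  1  2  3  4  5  6  7  8
 i  2  2  2  3  4  5  6  7  7
 l  3  3  3  3  4  5  6  7  8
 a  4  4  4  4  4  5  6  7  8
 d  5  5  5  5  5  5  6  7  8
 f  6  6  6  6  6  6  6  7  8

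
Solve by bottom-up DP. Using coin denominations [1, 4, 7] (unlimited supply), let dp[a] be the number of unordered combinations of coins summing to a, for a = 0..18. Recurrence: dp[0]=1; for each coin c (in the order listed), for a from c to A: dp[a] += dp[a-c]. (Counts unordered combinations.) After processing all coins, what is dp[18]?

after  coin     0     1     2     3     4     5     6     7     8     9    10    11    12    13    14    15    16    17    18
          1     1     1     1     1     1     1     1     1     1     1     1     1     1     1     1     1     1     1     1
          4     1     1     1     1     2     2     2     2     3     3     3     3     4     4     4     4     5     5     5
          7     1     1     1     1     2     2     2     3     4     4     4     5     6     6     7     8     9     9    10

10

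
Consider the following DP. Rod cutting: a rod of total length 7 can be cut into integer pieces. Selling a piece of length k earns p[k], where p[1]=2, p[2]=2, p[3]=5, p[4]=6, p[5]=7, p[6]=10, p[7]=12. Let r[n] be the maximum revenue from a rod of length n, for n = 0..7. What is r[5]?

10

   n    0    1    2    3    4    5    6    7
r[n]    0    2    4    6    8   10   12   14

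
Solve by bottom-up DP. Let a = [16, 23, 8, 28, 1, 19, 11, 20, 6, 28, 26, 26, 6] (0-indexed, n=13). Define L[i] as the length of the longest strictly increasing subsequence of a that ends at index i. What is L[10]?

4

   i    0    1    2    3    4    5    6    7    8    9   10   11   12
a[i]   16   23    8   28    1   19   11   20    6   28   26   26    6
L[i]    1    2    1    3    1    2    2    3    2    4    4    4    2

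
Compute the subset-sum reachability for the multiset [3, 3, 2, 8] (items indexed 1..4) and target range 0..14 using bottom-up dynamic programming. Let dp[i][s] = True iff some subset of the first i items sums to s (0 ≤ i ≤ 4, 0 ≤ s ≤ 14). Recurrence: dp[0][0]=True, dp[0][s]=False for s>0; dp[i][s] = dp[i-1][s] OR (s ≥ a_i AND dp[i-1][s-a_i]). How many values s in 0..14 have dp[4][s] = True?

10

i\s   0   1   2   3   4   5   6   7   8   9  10  11  12  13  14
  0   T   F   F   F   F   F   F   F   F   F   F   F   F   F   F
  1   T   F   F   T   F   F   F   F   F   F   F   F   F   F   F
  2   T   F   F   T   F   F   T   F   F   F   F   F   F   F   F
  3   T   F   T   T   F   T   T   F   T   F   F   F   F   F   F
  4   T   F   T   T   F   T   T   F   T   F   T   T   F   T   T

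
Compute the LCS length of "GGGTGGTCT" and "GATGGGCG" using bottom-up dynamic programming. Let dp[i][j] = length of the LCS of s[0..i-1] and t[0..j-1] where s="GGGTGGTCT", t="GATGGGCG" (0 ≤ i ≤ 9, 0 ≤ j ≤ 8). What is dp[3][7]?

3

   ''  G  A  T  G  G  G  C  G
''  0  0  0  0  0  0  0  0  0
 G  0  1  1  1  1  1  1  1  1
 G  0  1  1  1  2  2  2  2  2
 G  0  1  1  1  2  3  3  3  3
 T  0  1  1  2  2  3  3  3  3
 G  0  1  1  2  3  3  4  4  4
 G  0  1  1  2  3  4  4  4  5
 T  0  1  1  2  3  4  4  4  5
 C  0  1  1  2  3  4  4  5  5
 T  0  1  1  2  3  4  4  5  5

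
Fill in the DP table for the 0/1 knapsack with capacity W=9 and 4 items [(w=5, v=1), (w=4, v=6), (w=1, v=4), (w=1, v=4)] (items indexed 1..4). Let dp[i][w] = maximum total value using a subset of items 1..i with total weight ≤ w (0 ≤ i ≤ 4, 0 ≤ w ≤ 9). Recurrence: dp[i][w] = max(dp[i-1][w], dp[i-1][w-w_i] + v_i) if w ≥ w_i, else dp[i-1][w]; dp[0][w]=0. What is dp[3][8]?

10

i\w   0   1   2   3   4   5   6   7   8   9
  0   0   0   0   0   0   0   0   0   0   0
  1   0   0   0   0   0   1   1   1   1   1
  2   0   0   0   0   6   6   6   6   6   7
  3   0   4   4   4   6  10  10  10  10  10
  4   0   4   8   8   8  10  14  14  14  14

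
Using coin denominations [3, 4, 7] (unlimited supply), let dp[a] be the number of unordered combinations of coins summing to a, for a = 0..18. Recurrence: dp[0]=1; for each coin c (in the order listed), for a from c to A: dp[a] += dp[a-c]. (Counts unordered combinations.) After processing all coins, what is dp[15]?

after  coin     0     1     2     3     4     5     6     7     8     9    10    11    12    13    14    15    16    17    18
          3     1     0     0     1     0     0     1     0     0     1     0     0     1     0     0     1     0     0     1
          4     1     0     0     1     1     0     1     1     1     1     1     1     2     1     1     2     2     1     2
          7     1     0     0     1     1     0     1     2     1     1     2     2     2     2     3     3     3     3     4

3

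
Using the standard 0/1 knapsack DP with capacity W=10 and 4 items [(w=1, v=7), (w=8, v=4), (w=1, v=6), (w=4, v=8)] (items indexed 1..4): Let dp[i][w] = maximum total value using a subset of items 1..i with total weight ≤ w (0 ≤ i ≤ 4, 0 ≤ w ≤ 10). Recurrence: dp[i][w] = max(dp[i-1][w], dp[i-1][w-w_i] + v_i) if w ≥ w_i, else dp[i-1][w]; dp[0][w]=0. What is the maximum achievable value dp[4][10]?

21

i\w   0   1   2   3   4   5   6   7   8   9  10
  0   0   0   0   0   0   0   0   0   0   0   0
  1   0   7   7   7   7   7   7   7   7   7   7
  2   0   7   7   7   7   7   7   7   7  11  11
  3   0   7  13  13  13  13  13  13  13  13  17
  4   0   7  13  13  13  15  21  21  21  21  21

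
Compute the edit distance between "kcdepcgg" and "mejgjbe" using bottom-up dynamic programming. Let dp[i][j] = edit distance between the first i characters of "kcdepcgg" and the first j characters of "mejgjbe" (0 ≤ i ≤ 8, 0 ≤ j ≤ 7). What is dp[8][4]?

6

   ''  m  e  j  g  j  b  e
''  0  1  2  3  4  5  6  7
 k  1  1  2  3  4  5  6  7
 c  2  2  2  3  4  5  6  7
 d  3  3  3  3  4  5  6  7
 e  4  4  3  4  4  5  6  6
 p  5  5  4  4  5  5  6  7
 c  6  6  5  5  5  6  6  7
 g  7  7  6  6  5  6  7  7
 g  8  8  7  7  6  6  7  8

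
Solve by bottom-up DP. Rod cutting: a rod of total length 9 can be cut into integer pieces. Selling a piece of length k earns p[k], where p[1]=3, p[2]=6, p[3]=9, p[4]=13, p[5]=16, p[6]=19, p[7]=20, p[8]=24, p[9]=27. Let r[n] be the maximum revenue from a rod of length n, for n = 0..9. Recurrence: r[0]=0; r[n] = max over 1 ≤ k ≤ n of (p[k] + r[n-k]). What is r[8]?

26

   n    0    1    2    3    4    5    6    7    8    9
r[n]    0    3    6    9   13   16   19   22   26   29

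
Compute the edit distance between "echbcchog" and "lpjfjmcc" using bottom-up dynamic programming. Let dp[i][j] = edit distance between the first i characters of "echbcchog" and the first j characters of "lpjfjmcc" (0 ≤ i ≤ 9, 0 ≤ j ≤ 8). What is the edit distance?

   ''  l  p  j  f  j  m  c  c
''  0  1  2  3  4  5  6  7  8
 e  1  1  2  3  4  5  6  7  8
 c  2  2  2  3  4  5  6  6  7
 h  3  3  3  3  4  5  6  7  7
 b  4  4  4  4  4  5  6  7  8
 c  5  5  5  5  5  5  6  6  7
 c  6  6  6  6  6  6  6  6  6
 h  7  7  7  7  7  7  7  7  7
 o  8  8  8  8  8  8  8  8  8
 g  9  9  9  9  9  9  9  9  9

9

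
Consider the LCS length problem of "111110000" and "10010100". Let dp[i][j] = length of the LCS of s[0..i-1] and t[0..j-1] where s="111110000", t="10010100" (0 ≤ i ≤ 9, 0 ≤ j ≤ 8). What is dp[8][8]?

5

   ''  1  0  0  1  0  1  0  0
''  0  0  0  0  0  0  0  0  0
 1  0  1  1  1  1  1  1  1  1
 1  0  1  1  1  2  2  2  2  2
 1  0  1  1  1  2  2  3  3  3
 1  0  1  1  1  2  2  3  3  3
 1  0  1  1  1  2  2  3  3  3
 0  0  1  2  2  2  3  3  4  4
 0  0  1  2  3  3  3  3  4  5
 0  0  1  2  3  3  4  4  4  5
 0  0  1  2  3  3  4  4  5  5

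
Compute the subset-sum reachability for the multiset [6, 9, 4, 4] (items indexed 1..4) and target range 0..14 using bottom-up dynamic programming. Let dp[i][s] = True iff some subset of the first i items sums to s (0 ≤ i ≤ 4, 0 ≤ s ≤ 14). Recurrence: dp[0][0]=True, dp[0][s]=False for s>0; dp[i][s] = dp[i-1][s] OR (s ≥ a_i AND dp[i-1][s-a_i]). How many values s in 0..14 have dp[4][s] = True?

8

i\s   0   1   2   3   4   5   6   7   8   9  10  11  12  13  14
  0   T   F   F   F   F   F   F   F   F   F   F   F   F   F   F
  1   T   F   F   F   F   F   T   F   F   F   F   F   F   F   F
  2   T   F   F   F   F   F   T   F   F   T   F   F   F   F   F
  3   T   F   F   F   T   F   T   F   F   T   T   F   F   T   F
  4   T   F   F   F   T   F   T   F   T   T   T   F   F   T   T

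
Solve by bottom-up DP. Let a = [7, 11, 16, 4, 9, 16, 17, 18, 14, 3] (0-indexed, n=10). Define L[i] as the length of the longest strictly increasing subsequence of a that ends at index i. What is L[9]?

   i    0    1    2    3    4    5    6    7    8    9
a[i]    7   11   16    4    9   16   17   18   14    3
L[i]    1    2    3    1    2    3    4    5    3    1

1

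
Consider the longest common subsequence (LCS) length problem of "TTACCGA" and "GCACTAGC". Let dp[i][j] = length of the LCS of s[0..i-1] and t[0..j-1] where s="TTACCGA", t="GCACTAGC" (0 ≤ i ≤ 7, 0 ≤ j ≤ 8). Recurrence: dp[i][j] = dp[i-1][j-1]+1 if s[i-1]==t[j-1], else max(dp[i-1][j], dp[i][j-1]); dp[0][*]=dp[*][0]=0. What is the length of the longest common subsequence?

3

   ''  G  C  A  C  T  A  G  C
''  0  0  0  0  0  0  0  0  0
 T  0  0  0  0  0  1  1  1  1
 T  0  0  0  0  0  1  1  1  1
 A  0  0  0  1  1  1  2  2  2
 C  0  0  1  1  2  2  2  2  3
 C  0  0  1  1  2  2  2  2  3
 G  0  1  1  1  2  2  2  3  3
 A  0  1  1  2  2  2  3  3  3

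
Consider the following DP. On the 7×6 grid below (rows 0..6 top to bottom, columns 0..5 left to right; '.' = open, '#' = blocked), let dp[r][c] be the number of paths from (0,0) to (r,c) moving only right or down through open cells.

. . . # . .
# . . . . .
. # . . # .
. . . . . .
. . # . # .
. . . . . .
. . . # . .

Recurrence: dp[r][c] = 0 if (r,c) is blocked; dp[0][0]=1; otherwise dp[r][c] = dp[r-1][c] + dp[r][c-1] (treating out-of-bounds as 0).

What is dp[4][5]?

8

r\c   0   1   2   3   4   5
  0   1   1   1   0   0   0
  1   0   1   2   2   2   2
  2   0   0   2   4   0   2
  3   0   0   2   6   6   8
  4   0   0   0   6   0   8
  5   0   0   0   6   6  14
  6   0   0   0   0   6  20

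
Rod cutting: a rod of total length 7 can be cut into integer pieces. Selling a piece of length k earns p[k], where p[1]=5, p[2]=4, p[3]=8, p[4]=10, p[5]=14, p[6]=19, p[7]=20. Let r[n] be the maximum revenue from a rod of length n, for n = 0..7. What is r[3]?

   n    0    1    2    3    4    5    6    7
r[n]    0    5   10   15   20   25   30   35

15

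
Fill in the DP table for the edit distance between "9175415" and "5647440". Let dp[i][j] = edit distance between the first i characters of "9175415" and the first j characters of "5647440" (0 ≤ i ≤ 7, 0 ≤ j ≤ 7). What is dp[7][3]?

   ''  5  6  4  7  4  4  0
''  0  1  2  3  4  5  6  7
 9  1  1  2  3  4  5  6  7
 1  2  2  2  3  4  5  6  7
 7  3  3  3  3  3  4  5  6
 5  4  3  4  4  4  4  5  6
 4  5  4  4  4  5  4  4  5
 1  6  5  5  5  5  5  5  5
 5  7  6  6  6  6  6  6  6

6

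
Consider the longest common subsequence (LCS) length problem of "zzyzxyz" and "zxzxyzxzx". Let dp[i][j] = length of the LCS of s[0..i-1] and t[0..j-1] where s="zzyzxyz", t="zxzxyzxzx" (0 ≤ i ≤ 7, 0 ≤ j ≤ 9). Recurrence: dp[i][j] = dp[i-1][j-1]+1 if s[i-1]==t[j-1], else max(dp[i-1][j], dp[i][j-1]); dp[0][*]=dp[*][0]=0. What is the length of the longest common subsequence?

   ''  z  x  z  x  y  z  x  z  x
''  0  0  0  0  0  0  0  0  0  0
 z  0  1  1  1  1  1  1  1  1  1
 z  0  1  1  2  2  2  2  2  2  2
 y  0  1  1  2  2  3  3  3  3  3
 z  0  1  1  2  2  3  4  4  4  4
 x  0  1  2  2  3  3  4  5  5  5
 y  0  1  2  2  3  4  4  5  5  5
 z  0  1  2  3  3  4  5  5  6  6

6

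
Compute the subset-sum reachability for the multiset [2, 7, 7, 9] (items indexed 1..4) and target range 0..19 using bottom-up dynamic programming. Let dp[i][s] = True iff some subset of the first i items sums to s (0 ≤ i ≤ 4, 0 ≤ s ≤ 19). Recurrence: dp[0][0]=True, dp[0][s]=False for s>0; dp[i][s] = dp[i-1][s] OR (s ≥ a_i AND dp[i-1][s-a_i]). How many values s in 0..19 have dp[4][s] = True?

8

i\s   0   1   2   3   4   5   6   7   8   9  10  11  12  13  14  15  16  17  18  19
  0   T   F   F   F   F   F   F   F   F   F   F   F   F   F   F   F   F   F   F   F
  1   T   F   T   F   F   F   F   F   F   F   F   F   F   F   F   F   F   F   F   F
  2   T   F   T   F   F   F   F   T   F   T   F   F   F   F   F   F   F   F   F   F
  3   T   F   T   F   F   F   F   T   F   T   F   F   F   F   T   F   T   F   F   F
  4   T   F   T   F   F   F   F   T   F   T   F   T   F   F   T   F   T   F   T   F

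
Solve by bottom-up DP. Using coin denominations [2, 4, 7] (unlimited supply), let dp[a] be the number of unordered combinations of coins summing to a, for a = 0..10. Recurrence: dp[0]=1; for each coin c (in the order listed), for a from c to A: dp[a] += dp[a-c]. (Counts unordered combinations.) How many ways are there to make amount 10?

after  coin     0     1     2     3     4     5     6     7     8     9    10
          2     1     0     1     0     1     0     1     0     1     0     1
          4     1     0     1     0     2     0     2     0     3     0     3
          7     1     0     1     0     2     0     2     1     3     1     3

3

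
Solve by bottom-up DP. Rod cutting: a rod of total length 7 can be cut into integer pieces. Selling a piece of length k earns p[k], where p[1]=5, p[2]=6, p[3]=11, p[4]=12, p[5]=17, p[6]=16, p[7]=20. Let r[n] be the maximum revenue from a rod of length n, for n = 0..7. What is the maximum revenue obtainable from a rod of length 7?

35

   n    0    1    2    3    4    5    6    7
r[n]    0    5   10   15   20   25   30   35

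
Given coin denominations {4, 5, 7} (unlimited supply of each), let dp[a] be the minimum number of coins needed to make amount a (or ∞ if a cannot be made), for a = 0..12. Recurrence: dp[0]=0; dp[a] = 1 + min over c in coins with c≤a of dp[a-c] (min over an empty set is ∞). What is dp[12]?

 a  0  1  2  3  4  5  6  7  8  9 10 11 12
dp  0  -  -  -  1  1  -  1  2  2  2  2  2
(- denotes ∞ / unreachable)

2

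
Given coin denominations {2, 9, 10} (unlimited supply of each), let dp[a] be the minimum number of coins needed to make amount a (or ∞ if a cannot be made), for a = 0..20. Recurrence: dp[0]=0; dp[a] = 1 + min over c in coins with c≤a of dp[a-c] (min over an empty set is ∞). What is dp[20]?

 a  0  1  2  3  4  5  6  7  8  9 10 11 12 13 14 15 16 17 18 19 20
dp  0  -  1  -  2  -  3  -  4  1  1  2  2  3  3  4  4  5  2  2  2
(- denotes ∞ / unreachable)

2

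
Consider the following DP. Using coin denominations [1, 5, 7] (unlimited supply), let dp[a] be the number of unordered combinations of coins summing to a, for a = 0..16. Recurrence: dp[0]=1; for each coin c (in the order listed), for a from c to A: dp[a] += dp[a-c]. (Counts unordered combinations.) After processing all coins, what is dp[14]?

after  coin     0     1     2     3     4     5     6     7     8     9    10    11    12    13    14    15    16
          1     1     1     1     1     1     1     1     1     1     1     1     1     1     1     1     1     1
          5     1     1     1     1     1     2     2     2     2     2     3     3     3     3     3     4     4
          7     1     1     1     1     1     2     2     3     3     3     4     4     5     5     6     7     7

6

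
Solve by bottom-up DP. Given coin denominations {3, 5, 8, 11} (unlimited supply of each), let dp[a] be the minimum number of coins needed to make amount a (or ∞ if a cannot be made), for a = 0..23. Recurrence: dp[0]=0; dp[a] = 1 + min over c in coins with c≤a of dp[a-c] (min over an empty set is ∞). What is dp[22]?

 a  0  1  2  3  4  5  6  7  8  9 10 11 12 13 14 15 16 17 18 19 20 21 22 23
dp  0  -  -  1  -  1  2  -  1  3  2  1  4  2  2  3  2  3  3  2  4  3  2  4
(- denotes ∞ / unreachable)

2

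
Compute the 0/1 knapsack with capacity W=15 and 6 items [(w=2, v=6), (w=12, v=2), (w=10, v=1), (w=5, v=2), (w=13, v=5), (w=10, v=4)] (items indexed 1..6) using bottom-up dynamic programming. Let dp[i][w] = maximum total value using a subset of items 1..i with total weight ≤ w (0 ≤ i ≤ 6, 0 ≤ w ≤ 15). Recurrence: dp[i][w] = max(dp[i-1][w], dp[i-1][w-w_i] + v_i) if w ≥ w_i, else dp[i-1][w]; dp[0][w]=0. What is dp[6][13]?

i\w   0   1   2   3   4   5   6   7   8   9  10  11  12  13  14  15
  0   0   0   0   0   0   0   0   0   0   0   0   0   0   0   0   0
  1   0   0   6   6   6   6   6   6   6   6   6   6   6   6   6   6
  2   0   0   6   6   6   6   6   6   6   6   6   6   6   6   8   8
  3   0   0   6   6   6   6   6   6   6   6   6   6   7   7   8   8
  4   0   0   6   6   6   6   6   8   8   8   8   8   8   8   8   8
  5   0   0   6   6   6   6   6   8   8   8   8   8   8   8   8  11
  6   0   0   6   6   6   6   6   8   8   8   8   8  10  10  10  11

10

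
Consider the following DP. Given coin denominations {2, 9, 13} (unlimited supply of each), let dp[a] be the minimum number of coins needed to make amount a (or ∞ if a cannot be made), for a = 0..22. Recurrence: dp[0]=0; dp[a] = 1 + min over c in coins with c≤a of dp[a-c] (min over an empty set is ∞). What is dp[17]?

3

 a  0  1  2  3  4  5  6  7  8  9 10 11 12 13 14 15 16 17 18 19 20 21 22
dp  0  -  1  -  2  -  3  -  4  1  5  2  6  1  7  2  8  3  2  4  3  5  2
(- denotes ∞ / unreachable)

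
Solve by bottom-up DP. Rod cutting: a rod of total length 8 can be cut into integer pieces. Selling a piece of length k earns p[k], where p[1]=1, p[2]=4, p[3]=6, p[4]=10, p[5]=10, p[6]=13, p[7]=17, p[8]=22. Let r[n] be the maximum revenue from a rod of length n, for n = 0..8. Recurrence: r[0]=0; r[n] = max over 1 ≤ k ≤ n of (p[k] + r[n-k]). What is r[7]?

   n    0    1    2    3    4    5    6    7    8
r[n]    0    1    4    6   10   11   14   17   22

17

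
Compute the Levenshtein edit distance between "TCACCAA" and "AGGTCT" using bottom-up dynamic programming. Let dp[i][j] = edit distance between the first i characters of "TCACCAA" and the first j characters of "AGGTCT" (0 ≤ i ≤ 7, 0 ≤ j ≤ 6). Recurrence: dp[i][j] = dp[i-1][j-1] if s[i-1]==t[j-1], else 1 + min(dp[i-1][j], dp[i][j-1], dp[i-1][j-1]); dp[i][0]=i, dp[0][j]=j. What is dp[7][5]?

   ''  A  G  G  T  C  T
''  0  1  2  3  4  5  6
 T  1  1  2  3  3  4  5
 C  2  2  2  3  4  3  4
 A  3  2  3  3  4  4  4
 C  4  3  3  4  4  4  5
 C  5  4  4  4  5  4  5
 A  6  5  5  5  5  5  5
 A  7  6  6  6  6  6  6

6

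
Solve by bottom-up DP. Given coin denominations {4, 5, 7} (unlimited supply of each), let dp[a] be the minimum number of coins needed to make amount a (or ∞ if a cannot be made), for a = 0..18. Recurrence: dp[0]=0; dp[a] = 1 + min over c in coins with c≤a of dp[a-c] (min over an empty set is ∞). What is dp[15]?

 a  0  1  2  3  4  5  6  7  8  9 10 11 12 13 14 15 16 17 18
dp  0  -  -  -  1  1  -  1  2  2  2  2  2  3  2  3  3  3  3
(- denotes ∞ / unreachable)

3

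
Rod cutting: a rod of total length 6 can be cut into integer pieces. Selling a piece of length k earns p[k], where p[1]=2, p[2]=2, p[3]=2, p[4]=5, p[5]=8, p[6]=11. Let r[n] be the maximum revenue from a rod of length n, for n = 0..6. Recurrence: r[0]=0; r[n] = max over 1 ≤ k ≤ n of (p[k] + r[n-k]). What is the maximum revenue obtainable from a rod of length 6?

12

   n    0    1    2    3    4    5    6
r[n]    0    2    4    6    8   10   12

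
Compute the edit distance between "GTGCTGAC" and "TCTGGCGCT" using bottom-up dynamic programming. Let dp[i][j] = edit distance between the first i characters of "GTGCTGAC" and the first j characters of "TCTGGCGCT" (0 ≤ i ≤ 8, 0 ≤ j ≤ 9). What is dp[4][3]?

3

   ''  T  C  T  G  G  C  G  C  T
''  0  1  2  3  4  5  6  7  8  9
 G  1  1  2  3  3  4  5  6  7  8
 T  2  1  2  2  3  4  5  6  7  7
 G  3  2  2  3  2  3  4  5  6  7
 C  4  3  2  3  3  3  3  4  5  6
 T  5  4  3  2  3  4  4  4  5  5
 G  6  5  4  3  2  3  4  4  5  6
 A  7  6  5  4  3  3  4  5  5  6
 C  8  7  6  5  4  4  3  4  5  6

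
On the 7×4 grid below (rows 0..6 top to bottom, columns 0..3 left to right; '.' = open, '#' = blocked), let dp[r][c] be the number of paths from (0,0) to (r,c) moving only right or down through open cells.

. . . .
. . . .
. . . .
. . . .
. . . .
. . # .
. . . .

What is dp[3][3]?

20

r\c   0   1   2   3
  0   1   1   1   1
  1   1   2   3   4
  2   1   3   6  10
  3   1   4  10  20
  4   1   5  15  35
  5   1   6   0  35
  6   1   7   7  42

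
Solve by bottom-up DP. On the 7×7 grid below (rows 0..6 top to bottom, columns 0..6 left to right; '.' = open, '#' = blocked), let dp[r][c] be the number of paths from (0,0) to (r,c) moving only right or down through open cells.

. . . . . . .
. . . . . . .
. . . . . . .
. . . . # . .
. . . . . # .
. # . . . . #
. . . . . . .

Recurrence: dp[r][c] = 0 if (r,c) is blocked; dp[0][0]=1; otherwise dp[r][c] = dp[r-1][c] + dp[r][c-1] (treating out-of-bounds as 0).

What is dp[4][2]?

15

r\c   0   1   2   3   4   5   6
  0   1   1   1   1   1   1   1
  1   1   2   3   4   5   6   7
  2   1   3   6  10  15  21  28
  3   1   4  10  20   0  21  49
  4   1   5  15  35  35   0  49
  5   1   0  15  50  85  85   0
  6   1   1  16  66 151 236 236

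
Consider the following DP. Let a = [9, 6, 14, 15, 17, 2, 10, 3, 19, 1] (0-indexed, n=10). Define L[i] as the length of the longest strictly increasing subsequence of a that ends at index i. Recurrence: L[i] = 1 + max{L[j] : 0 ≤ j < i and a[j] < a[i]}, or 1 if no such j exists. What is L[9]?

   i    0    1    2    3    4    5    6    7    8    9
a[i]    9    6   14   15   17    2   10    3   19    1
L[i]    1    1    2    3    4    1    2    2    5    1

1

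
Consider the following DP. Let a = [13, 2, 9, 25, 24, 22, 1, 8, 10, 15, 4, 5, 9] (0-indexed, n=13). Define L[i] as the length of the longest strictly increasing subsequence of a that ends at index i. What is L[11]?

   i    0    1    2    3    4    5    6    7    8    9   10   11   12
a[i]   13    2    9   25   24   22    1    8   10   15    4    5    9
L[i]    1    1    2    3    3    3    1    2    3    4    2    3    4

3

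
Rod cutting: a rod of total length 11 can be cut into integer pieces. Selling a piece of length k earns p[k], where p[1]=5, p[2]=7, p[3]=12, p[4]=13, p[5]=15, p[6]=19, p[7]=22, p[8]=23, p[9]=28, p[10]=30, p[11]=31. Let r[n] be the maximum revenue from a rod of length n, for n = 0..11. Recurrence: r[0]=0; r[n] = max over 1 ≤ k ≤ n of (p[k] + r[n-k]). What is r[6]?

   n    0    1    2    3    4    5    6    7    8    9   10   11
r[n]    0    5   10   15   20   25   30   35   40   45   50   55

30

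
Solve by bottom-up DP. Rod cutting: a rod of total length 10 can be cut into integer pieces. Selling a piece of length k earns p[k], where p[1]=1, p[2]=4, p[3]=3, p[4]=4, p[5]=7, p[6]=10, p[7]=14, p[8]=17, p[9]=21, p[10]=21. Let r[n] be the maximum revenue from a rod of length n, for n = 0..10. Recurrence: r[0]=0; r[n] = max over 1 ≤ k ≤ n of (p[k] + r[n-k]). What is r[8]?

17

   n    0    1    2    3    4    5    6    7    8    9   10
r[n]    0    1    4    5    8    9   12   14   17   21   22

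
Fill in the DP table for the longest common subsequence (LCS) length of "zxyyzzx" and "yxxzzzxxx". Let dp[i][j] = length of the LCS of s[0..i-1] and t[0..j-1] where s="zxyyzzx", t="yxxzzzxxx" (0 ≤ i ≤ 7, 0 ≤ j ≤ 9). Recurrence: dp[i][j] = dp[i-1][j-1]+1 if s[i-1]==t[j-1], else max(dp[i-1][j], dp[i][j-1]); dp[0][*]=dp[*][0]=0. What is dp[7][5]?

   ''  y  x  x  z  z  z  x  x  x
''  0  0  0  0  0  0  0  0  0  0
 z  0  0  0  0  1  1  1  1  1  1
 x  0  0  1  1  1  1  1  2  2  2
 y  0  1  1  1  1  1  1  2  2  2
 y  0  1  1  1  1  1  1  2  2  2
 z  0  1  1  1  2  2  2  2  2  2
 z  0  1  1  1  2  3  3  3  3  3
 x  0  1  2  2  2  3  3  4  4  4

3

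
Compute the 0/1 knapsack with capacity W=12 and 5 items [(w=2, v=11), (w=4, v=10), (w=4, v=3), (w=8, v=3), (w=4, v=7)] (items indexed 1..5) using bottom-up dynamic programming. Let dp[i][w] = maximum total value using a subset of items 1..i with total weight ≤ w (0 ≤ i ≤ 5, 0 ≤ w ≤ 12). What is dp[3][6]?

i\w   0   1   2   3   4   5   6   7   8   9  10  11  12
  0   0   0   0   0   0   0   0   0   0   0   0   0   0
  1   0   0  11  11  11  11  11  11  11  11  11  11  11
  2   0   0  11  11  11  11  21  21  21  21  21  21  21
  3   0   0  11  11  11  11  21  21  21  21  24  24  24
  4   0   0  11  11  11  11  21  21  21  21  24  24  24
  5   0   0  11  11  11  11  21  21  21  21  28  28  28

21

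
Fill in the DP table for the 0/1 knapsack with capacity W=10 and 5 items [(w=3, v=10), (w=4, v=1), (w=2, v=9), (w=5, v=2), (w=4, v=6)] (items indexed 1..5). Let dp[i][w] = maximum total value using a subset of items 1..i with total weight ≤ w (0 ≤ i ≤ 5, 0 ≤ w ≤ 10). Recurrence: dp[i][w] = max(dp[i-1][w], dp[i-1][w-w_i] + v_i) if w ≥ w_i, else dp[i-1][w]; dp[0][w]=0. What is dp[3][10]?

i\w   0   1   2   3   4   5   6   7   8   9  10
  0   0   0   0   0   0   0   0   0   0   0   0
  1   0   0   0  10  10  10  10  10  10  10  10
  2   0   0   0  10  10  10  10  11  11  11  11
  3   0   0   9  10  10  19  19  19  19  20  20
  4   0   0   9  10  10  19  19  19  19  20  21
  5   0   0   9  10  10  19  19  19  19  25  25

20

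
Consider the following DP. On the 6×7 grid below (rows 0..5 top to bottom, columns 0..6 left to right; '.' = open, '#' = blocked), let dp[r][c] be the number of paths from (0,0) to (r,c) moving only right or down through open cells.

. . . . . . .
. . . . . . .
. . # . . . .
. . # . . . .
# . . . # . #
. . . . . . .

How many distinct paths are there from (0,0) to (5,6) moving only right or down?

r\c   0   1   2   3   4   5   6
  0   1   1   1   1   1   1   1
  1   1   2   3   4   5   6   7
  2   1   3   0   4   9  15  22
  3   1   4   0   4  13  28  50
  4   0   4   4   8   0  28   0
  5   0   4   8  16  16  44  44

44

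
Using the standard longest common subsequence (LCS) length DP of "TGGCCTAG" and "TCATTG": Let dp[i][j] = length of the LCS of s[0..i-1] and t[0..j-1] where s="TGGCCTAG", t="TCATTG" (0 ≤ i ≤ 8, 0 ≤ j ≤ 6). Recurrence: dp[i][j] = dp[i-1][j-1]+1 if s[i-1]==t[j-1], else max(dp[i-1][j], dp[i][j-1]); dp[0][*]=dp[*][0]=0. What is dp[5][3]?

2

   ''  T  C  A  T  T  G
''  0  0  0  0  0  0  0
 T  0  1  1  1  1  1  1
 G  0  1  1  1  1  1  2
 G  0  1  1  1  1  1  2
 C  0  1  2  2  2  2  2
 C  0  1  2  2  2  2  2
 T  0  1  2  2  3  3  3
 A  0  1  2  3  3  3  3
 G  0  1  2  3  3  3  4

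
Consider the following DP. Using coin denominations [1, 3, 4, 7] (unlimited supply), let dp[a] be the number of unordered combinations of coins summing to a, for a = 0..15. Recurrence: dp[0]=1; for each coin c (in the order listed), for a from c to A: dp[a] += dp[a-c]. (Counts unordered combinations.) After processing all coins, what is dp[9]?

8

after  coin     0     1     2     3     4     5     6     7     8     9    10    11    12    13    14    15
          1     1     1     1     1     1     1     1     1     1     1     1     1     1     1     1     1
          3     1     1     1     2     2     2     3     3     3     4     4     4     5     5     5     6
          4     1     1     1     2     3     3     4     5     6     7     8     9    11    12    13    15
          7     1     1     1     2     3     3     4     6     7     8    10    12    14    16    19    22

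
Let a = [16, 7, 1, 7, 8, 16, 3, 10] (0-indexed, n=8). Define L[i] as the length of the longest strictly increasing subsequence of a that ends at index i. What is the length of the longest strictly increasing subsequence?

4

   i    0    1    2    3    4    5    6    7
a[i]   16    7    1    7    8   16    3   10
L[i]    1    1    1    2    3    4    2    4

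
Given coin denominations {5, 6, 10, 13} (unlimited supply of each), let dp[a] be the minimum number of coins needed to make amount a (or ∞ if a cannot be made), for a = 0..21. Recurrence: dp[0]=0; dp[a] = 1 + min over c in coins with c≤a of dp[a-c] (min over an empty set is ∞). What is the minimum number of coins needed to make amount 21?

 a  0  1  2  3  4  5  6  7  8  9 10 11 12 13 14 15 16 17 18 19 20 21
dp  0  -  -  -  -  1  1  -  -  -  1  2  2  1  -  2  2  3  2  2  2  3
(- denotes ∞ / unreachable)

3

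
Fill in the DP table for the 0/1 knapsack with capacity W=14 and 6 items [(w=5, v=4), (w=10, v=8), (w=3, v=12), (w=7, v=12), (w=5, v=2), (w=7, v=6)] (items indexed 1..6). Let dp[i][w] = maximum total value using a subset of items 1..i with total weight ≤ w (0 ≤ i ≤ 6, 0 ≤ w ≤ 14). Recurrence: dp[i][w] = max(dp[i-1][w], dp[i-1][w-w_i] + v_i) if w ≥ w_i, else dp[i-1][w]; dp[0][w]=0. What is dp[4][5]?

i\w   0   1   2   3   4   5   6   7   8   9  10  11  12  13  14
  0   0   0   0   0   0   0   0   0   0   0   0   0   0   0   0
  1   0   0   0   0   0   4   4   4   4   4   4   4   4   4   4
  2   0   0   0   0   0   4   4   4   4   4   8   8   8   8   8
  3   0   0   0  12  12  12  12  12  16  16  16  16  16  20  20
  4   0   0   0  12  12  12  12  12  16  16  24  24  24  24  24
  5   0   0   0  12  12  12  12  12  16  16  24  24  24  24  24
  6   0   0   0  12  12  12  12  12  16  16  24  24  24  24  24

12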